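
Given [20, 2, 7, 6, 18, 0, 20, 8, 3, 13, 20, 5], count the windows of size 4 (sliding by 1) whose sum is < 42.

(20, 2, 7, 6) → sum 35  < 42 ✓
(2, 7, 6, 18) → sum 33  < 42 ✓
(7, 6, 18, 0) → sum 31  < 42 ✓
(6, 18, 0, 20) → sum 44
(18, 0, 20, 8) → sum 46
(0, 20, 8, 3) → sum 31  < 42 ✓
(20, 8, 3, 13) → sum 44
(8, 3, 13, 20) → sum 44
(3, 13, 20, 5) → sum 41  < 42 ✓
5 windows satisfy the condition.

5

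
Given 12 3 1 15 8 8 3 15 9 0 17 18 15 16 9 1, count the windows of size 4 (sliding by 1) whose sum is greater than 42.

[12, 3, 1, 15] → sum 31
[3, 1, 15, 8] → sum 27
[1, 15, 8, 8] → sum 32
[15, 8, 8, 3] → sum 34
[8, 8, 3, 15] → sum 34
[8, 3, 15, 9] → sum 35
[3, 15, 9, 0] → sum 27
[15, 9, 0, 17] → sum 41
[9, 0, 17, 18] → sum 44  > 42 ✓
[0, 17, 18, 15] → sum 50  > 42 ✓
[17, 18, 15, 16] → sum 66  > 42 ✓
[18, 15, 16, 9] → sum 58  > 42 ✓
[15, 16, 9, 1] → sum 41
4 windows satisfy the condition.

4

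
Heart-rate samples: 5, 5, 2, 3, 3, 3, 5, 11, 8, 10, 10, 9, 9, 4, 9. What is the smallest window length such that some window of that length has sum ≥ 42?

Extend right; whenever the sum reaches 42, record the length and shrink from the left:
add 5: running sum 5 < 42
add 5: running sum 10 < 42
add 2: running sum 12 < 42
add 3: running sum 15 < 42
add 3: running sum 18 < 42
add 3: running sum 21 < 42
add 5: running sum 26 < 42
add 11: running sum 37 < 42
add 8: shortest ending here [5, 5, 2, 3, 3, 3, 5, 11, 8] sum 45, len 9
add 10: shortest ending here [3, 3, 3, 5, 11, 8, 10] sum 43, len 7
add 10: shortest ending here [5, 11, 8, 10, 10] sum 44, len 5
add 9: shortest ending here [11, 8, 10, 10, 9] sum 48, len 5
add 9: shortest ending here [8, 10, 10, 9, 9] sum 46, len 5
add 4: shortest ending here [10, 10, 9, 9, 4] sum 42, len 5
add 9: shortest ending here [10, 10, 9, 9, 4, 9] sum 51, len 6
Shortest qualifying length: 5.

5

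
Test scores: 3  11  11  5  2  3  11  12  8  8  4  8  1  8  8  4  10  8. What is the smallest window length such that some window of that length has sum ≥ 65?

add 3: running sum 3 < 65
add 11: running sum 14 < 65
add 11: running sum 25 < 65
add 5: running sum 30 < 65
add 2: running sum 32 < 65
add 3: running sum 35 < 65
add 11: running sum 46 < 65
add 12: running sum 58 < 65
end 8: [3, 11, 11, 5, 2, 3, 11, 12, 8] sum 66, len 9
end 9: [11, 11, 5, 2, 3, 11, 12, 8, 8] sum 71, len 9
end 10: [11, 11, 5, 2, 3, 11, 12, 8, 8, 4] sum 75, len 10
end 11: [11, 5, 2, 3, 11, 12, 8, 8, 4, 8] sum 72, len 10
end 12: [11, 5, 2, 3, 11, 12, 8, 8, 4, 8, 1] sum 73, len 11
end 13: [2, 3, 11, 12, 8, 8, 4, 8, 1, 8] sum 65, len 10
end 14: [11, 12, 8, 8, 4, 8, 1, 8, 8] sum 68, len 9
end 15: [11, 12, 8, 8, 4, 8, 1, 8, 8, 4] sum 72, len 10
end 16: [12, 8, 8, 4, 8, 1, 8, 8, 4, 10] sum 71, len 10
end 17: [8, 8, 4, 8, 1, 8, 8, 4, 10, 8] sum 67, len 10
Shortest qualifying length: 9.

9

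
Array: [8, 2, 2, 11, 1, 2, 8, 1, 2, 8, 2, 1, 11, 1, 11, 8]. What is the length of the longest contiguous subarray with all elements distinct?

[8] len 1
[8, 2] len 2
[2] len 1
[2, 11] len 2
[2, 11, 1] len 3
[11, 1, 2] len 3
[11, 1, 2, 8] len 4
[2, 8, 1] len 3
[8, 1, 2] len 3
[1, 2, 8] len 3
[8, 2] len 2
[8, 2, 1] len 3
[8, 2, 1, 11] len 4
[11, 1] len 2
[1, 11] len 2
[1, 11, 8] len 3
Longest all-distinct length: 4.

4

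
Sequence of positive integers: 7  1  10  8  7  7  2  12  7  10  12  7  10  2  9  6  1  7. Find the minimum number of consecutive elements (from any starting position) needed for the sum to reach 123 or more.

Extend right; whenever the sum reaches 123, record the length and shrink from the left:
add 7: running sum 7 < 123
add 1: running sum 8 < 123
add 10: running sum 18 < 123
add 8: running sum 26 < 123
add 7: running sum 33 < 123
add 7: running sum 40 < 123
add 2: running sum 42 < 123
add 12: running sum 54 < 123
add 7: running sum 61 < 123
add 10: running sum 71 < 123
add 12: running sum 83 < 123
add 7: running sum 90 < 123
add 10: running sum 100 < 123
add 2: running sum 102 < 123
add 9: running sum 111 < 123
add 6: running sum 117 < 123
add 1: running sum 118 < 123
end 17: [7, 1, 10, 8, 7, 7, 2, 12, 7, 10, 12, 7, 10, 2, 9, 6, 1, 7] sum 125, len 18
Shortest qualifying length: 18.

18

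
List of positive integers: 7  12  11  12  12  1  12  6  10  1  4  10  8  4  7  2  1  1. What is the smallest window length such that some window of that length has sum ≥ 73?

Extend right; whenever the sum reaches 73, record the length and shrink from the left:
add 7: running sum 7 < 73
add 12: running sum 19 < 73
add 11: running sum 30 < 73
add 12: running sum 42 < 73
add 12: running sum 54 < 73
add 1: running sum 55 < 73
add 12: running sum 67 < 73
add 6: shortest ending here [7, 12, 11, 12, 12, 1, 12, 6] sum 73, len 8
add 10: shortest ending here [12, 11, 12, 12, 1, 12, 6, 10] sum 76, len 8
add 1: shortest ending here [12, 11, 12, 12, 1, 12, 6, 10, 1] sum 77, len 9
add 4: shortest ending here [12, 11, 12, 12, 1, 12, 6, 10, 1, 4] sum 81, len 10
add 10: shortest ending here [11, 12, 12, 1, 12, 6, 10, 1, 4, 10] sum 79, len 10
add 8: shortest ending here [12, 12, 1, 12, 6, 10, 1, 4, 10, 8] sum 76, len 10
add 4: shortest ending here [12, 12, 1, 12, 6, 10, 1, 4, 10, 8, 4] sum 80, len 11
add 7: shortest ending here [12, 1, 12, 6, 10, 1, 4, 10, 8, 4, 7] sum 75, len 11
add 2: shortest ending here [12, 1, 12, 6, 10, 1, 4, 10, 8, 4, 7, 2] sum 77, len 12
add 1: shortest ending here [12, 1, 12, 6, 10, 1, 4, 10, 8, 4, 7, 2, 1] sum 78, len 13
add 1: shortest ending here [12, 1, 12, 6, 10, 1, 4, 10, 8, 4, 7, 2, 1, 1] sum 79, len 14
Shortest qualifying length: 8.

8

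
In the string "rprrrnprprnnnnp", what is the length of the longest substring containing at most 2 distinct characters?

5

[r] 1 distinct, len 1
[r, p] 2 distinct, len 2
[r, p, r] 2 distinct, len 3
[r, p, r, r] 2 distinct, len 4
[r, p, r, r, r] 2 distinct, len 5
[r, r, r, n] 2 distinct, len 4
[n, p] 2 distinct, len 2
[p, r] 2 distinct, len 2
[p, r, p] 2 distinct, len 3
[p, r, p, r] 2 distinct, len 4
[r, n] 2 distinct, len 2
[r, n, n] 2 distinct, len 3
[r, n, n, n] 2 distinct, len 4
[r, n, n, n, n] 2 distinct, len 5
[n, n, n, n, p] 2 distinct, len 5
Longest length with ≤2 distinct: 5.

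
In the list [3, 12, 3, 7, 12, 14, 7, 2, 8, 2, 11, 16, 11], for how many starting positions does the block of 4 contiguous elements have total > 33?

6

[3, 12, 3, 7] → sum 25
[12, 3, 7, 12] → sum 34  > 33 ✓
[3, 7, 12, 14] → sum 36  > 33 ✓
[7, 12, 14, 7] → sum 40  > 33 ✓
[12, 14, 7, 2] → sum 35  > 33 ✓
[14, 7, 2, 8] → sum 31
[7, 2, 8, 2] → sum 19
[2, 8, 2, 11] → sum 23
[8, 2, 11, 16] → sum 37  > 33 ✓
[2, 11, 16, 11] → sum 40  > 33 ✓
6 windows satisfy the condition.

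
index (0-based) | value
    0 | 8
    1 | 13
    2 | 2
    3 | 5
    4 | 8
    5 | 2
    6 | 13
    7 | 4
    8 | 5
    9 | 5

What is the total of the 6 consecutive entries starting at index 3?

37

Elements at indices 3..8: 5, 8, 2, 13, 4, 5
sum(5, 8, 2, 13, 4, 5) = 37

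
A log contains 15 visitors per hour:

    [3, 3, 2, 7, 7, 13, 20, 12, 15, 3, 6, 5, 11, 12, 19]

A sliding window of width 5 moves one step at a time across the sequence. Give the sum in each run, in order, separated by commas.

Sliding a size-5 window across the 15 values:
3 3 2 7 7 → sum 22
3 2 7 7 13 → sum 32
2 7 7 13 20 → sum 49
7 7 13 20 12 → sum 59
7 13 20 12 15 → sum 67
13 20 12 15 3 → sum 63
20 12 15 3 6 → sum 56
12 15 3 6 5 → sum 41
15 3 6 5 11 → sum 40
3 6 5 11 12 → sum 37
6 5 11 12 19 → sum 53

22, 32, 49, 59, 67, 63, 56, 41, 40, 37, 53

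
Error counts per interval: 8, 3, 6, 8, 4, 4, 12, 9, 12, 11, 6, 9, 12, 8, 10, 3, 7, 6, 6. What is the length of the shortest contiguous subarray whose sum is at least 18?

2

add 8: running sum 8 < 18
add 3: running sum 11 < 18
add 6: running sum 17 < 18
add 8: shortest ending here [8, 3, 6, 8] sum 25, len 4
add 4: shortest ending here [6, 8, 4] sum 18, len 3
add 4: shortest ending here [6, 8, 4, 4] sum 22, len 4
add 12: shortest ending here [4, 4, 12] sum 20, len 3
add 9: shortest ending here [12, 9] sum 21, len 2
add 12: shortest ending here [9, 12] sum 21, len 2
add 11: shortest ending here [12, 11] sum 23, len 2
add 6: shortest ending here [12, 11, 6] sum 29, len 3
add 9: shortest ending here [11, 6, 9] sum 26, len 3
add 12: shortest ending here [9, 12] sum 21, len 2
add 8: shortest ending here [12, 8] sum 20, len 2
add 10: shortest ending here [8, 10] sum 18, len 2
add 3: shortest ending here [8, 10, 3] sum 21, len 3
add 7: shortest ending here [10, 3, 7] sum 20, len 3
add 6: shortest ending here [10, 3, 7, 6] sum 26, len 4
add 6: shortest ending here [7, 6, 6] sum 19, len 3
Shortest qualifying length: 2.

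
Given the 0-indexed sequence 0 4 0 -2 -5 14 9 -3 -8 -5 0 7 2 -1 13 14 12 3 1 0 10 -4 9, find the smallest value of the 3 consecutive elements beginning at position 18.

Elements at indices 18..20: 1, 0, 10
min(1, 0, 10) = 0

0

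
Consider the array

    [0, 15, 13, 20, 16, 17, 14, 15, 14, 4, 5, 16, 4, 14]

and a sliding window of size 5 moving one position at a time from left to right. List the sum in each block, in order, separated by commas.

Sliding a size-5 window across the 14 values:
(0, 15, 13, 20, 16) → sum 64
(15, 13, 20, 16, 17) → sum 81
(13, 20, 16, 17, 14) → sum 80
(20, 16, 17, 14, 15) → sum 82
(16, 17, 14, 15, 14) → sum 76
(17, 14, 15, 14, 4) → sum 64
(14, 15, 14, 4, 5) → sum 52
(15, 14, 4, 5, 16) → sum 54
(14, 4, 5, 16, 4) → sum 43
(4, 5, 16, 4, 14) → sum 43

64, 81, 80, 82, 76, 64, 52, 54, 43, 43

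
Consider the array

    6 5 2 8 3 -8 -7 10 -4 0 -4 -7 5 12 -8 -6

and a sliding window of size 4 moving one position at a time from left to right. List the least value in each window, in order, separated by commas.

2, 2, -8, -8, -8, -8, -7, -4, -7, -7, -7, -8, -8

(6, 5, 2, 8) → min 2
(5, 2, 8, 3) → min 2
(2, 8, 3, -8) → min -8
(8, 3, -8, -7) → min -8
(3, -8, -7, 10) → min -8
(-8, -7, 10, -4) → min -8
(-7, 10, -4, 0) → min -7
(10, -4, 0, -4) → min -4
(-4, 0, -4, -7) → min -7
(0, -4, -7, 5) → min -7
(-4, -7, 5, 12) → min -7
(-7, 5, 12, -8) → min -8
(5, 12, -8, -6) → min -8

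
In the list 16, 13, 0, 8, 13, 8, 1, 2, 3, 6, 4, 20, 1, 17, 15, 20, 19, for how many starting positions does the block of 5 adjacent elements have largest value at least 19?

(16, 13, 0, 8, 13) → max 16
(13, 0, 8, 13, 8) → max 13
(0, 8, 13, 8, 1) → max 13
(8, 13, 8, 1, 2) → max 13
(13, 8, 1, 2, 3) → max 13
(8, 1, 2, 3, 6) → max 8
(1, 2, 3, 6, 4) → max 6
(2, 3, 6, 4, 20) → max 20  ≥ 19 ✓
(3, 6, 4, 20, 1) → max 20  ≥ 19 ✓
(6, 4, 20, 1, 17) → max 20  ≥ 19 ✓
(4, 20, 1, 17, 15) → max 20  ≥ 19 ✓
(20, 1, 17, 15, 20) → max 20  ≥ 19 ✓
(1, 17, 15, 20, 19) → max 20  ≥ 19 ✓
6 windows satisfy the condition.

6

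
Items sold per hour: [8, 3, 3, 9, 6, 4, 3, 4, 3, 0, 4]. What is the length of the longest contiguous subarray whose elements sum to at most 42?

[8] sum 8 len 1
[8, 3] sum 11 len 2
[8, 3, 3] sum 14 len 3
[8, 3, 3, 9] sum 23 len 4
[8, 3, 3, 9, 6] sum 29 len 5
[8, 3, 3, 9, 6, 4] sum 33 len 6
[8, 3, 3, 9, 6, 4, 3] sum 36 len 7
[8, 3, 3, 9, 6, 4, 3, 4] sum 40 len 8
[3, 3, 9, 6, 4, 3, 4, 3] sum 35 len 8
[3, 3, 9, 6, 4, 3, 4, 3, 0] sum 35 len 9
[3, 3, 9, 6, 4, 3, 4, 3, 0, 4] sum 39 len 10
Longest length seen: 10.

10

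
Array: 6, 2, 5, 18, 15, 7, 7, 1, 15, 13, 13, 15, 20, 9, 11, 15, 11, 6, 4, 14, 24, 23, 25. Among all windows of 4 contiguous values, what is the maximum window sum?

86

[6, 2, 5, 18] → sum 31
[2, 5, 18, 15] → sum 40
[5, 18, 15, 7] → sum 45
[18, 15, 7, 7] → sum 47
[15, 7, 7, 1] → sum 30
[7, 7, 1, 15] → sum 30
[7, 1, 15, 13] → sum 36
[1, 15, 13, 13] → sum 42
[15, 13, 13, 15] → sum 56
[13, 13, 15, 20] → sum 61
[13, 15, 20, 9] → sum 57
[15, 20, 9, 11] → sum 55
[20, 9, 11, 15] → sum 55
[9, 11, 15, 11] → sum 46
[11, 15, 11, 6] → sum 43
[15, 11, 6, 4] → sum 36
[11, 6, 4, 14] → sum 35
[6, 4, 14, 24] → sum 48
[4, 14, 24, 23] → sum 65
[14, 24, 23, 25] → sum 86
Maximum of these is 86.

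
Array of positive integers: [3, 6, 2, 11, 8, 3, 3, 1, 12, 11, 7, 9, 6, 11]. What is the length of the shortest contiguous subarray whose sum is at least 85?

13

add 3: running sum 3 < 85
add 6: running sum 9 < 85
add 2: running sum 11 < 85
add 11: running sum 22 < 85
add 8: running sum 30 < 85
add 3: running sum 33 < 85
add 3: running sum 36 < 85
add 1: running sum 37 < 85
add 12: running sum 49 < 85
add 11: running sum 60 < 85
add 7: running sum 67 < 85
add 9: running sum 76 < 85
add 6: running sum 82 < 85
end 13: [6, 2, 11, 8, 3, 3, 1, 12, 11, 7, 9, 6, 11] sum 90, len 13
Shortest qualifying length: 13.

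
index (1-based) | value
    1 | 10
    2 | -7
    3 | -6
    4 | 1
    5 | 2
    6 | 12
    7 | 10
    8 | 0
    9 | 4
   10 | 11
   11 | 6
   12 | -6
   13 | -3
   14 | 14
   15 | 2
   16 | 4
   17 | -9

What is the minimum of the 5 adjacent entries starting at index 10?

Elements at indices 10..14: 11, 6, -6, -3, 14
min(11, 6, -6, -3, 14) = -6

-6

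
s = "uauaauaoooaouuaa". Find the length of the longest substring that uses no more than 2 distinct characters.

[u] 1 distinct, len 1
[u, a] 2 distinct, len 2
[u, a, u] 2 distinct, len 3
[u, a, u, a] 2 distinct, len 4
[u, a, u, a, a] 2 distinct, len 5
[u, a, u, a, a, u] 2 distinct, len 6
[u, a, u, a, a, u, a] 2 distinct, len 7
[a, o] 2 distinct, len 2
[a, o, o] 2 distinct, len 3
[a, o, o, o] 2 distinct, len 4
[a, o, o, o, a] 2 distinct, len 5
[a, o, o, o, a, o] 2 distinct, len 6
[o, u] 2 distinct, len 2
[o, u, u] 2 distinct, len 3
[u, u, a] 2 distinct, len 3
[u, u, a, a] 2 distinct, len 4
Longest length with ≤2 distinct: 7.

7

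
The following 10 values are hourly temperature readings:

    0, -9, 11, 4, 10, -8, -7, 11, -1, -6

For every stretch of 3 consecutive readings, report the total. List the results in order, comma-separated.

[0, -9, 11] → sum 2
[-9, 11, 4] → sum 6
[11, 4, 10] → sum 25
[4, 10, -8] → sum 6
[10, -8, -7] → sum -5
[-8, -7, 11] → sum -4
[-7, 11, -1] → sum 3
[11, -1, -6] → sum 4

2, 6, 25, 6, -5, -4, 3, 4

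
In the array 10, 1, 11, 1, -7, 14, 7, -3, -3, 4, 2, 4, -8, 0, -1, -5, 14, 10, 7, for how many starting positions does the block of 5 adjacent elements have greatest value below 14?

[10, 1, 11, 1, -7] → max 11  < 14 ✓
[1, 11, 1, -7, 14] → max 14
[11, 1, -7, 14, 7] → max 14
[1, -7, 14, 7, -3] → max 14
[-7, 14, 7, -3, -3] → max 14
[14, 7, -3, -3, 4] → max 14
[7, -3, -3, 4, 2] → max 7  < 14 ✓
[-3, -3, 4, 2, 4] → max 4  < 14 ✓
[-3, 4, 2, 4, -8] → max 4  < 14 ✓
[4, 2, 4, -8, 0] → max 4  < 14 ✓
[2, 4, -8, 0, -1] → max 4  < 14 ✓
[4, -8, 0, -1, -5] → max 4  < 14 ✓
[-8, 0, -1, -5, 14] → max 14
[0, -1, -5, 14, 10] → max 14
[-1, -5, 14, 10, 7] → max 14
7 windows satisfy the condition.

7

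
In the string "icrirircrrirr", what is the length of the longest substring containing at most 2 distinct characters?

add i: window [i] (1 distinct), len 1
add c: window [i, c] (2 distinct), len 2
add r: window [c, r] (2 distinct), len 2
add i: window [r, i] (2 distinct), len 2
add r: window [r, i, r] (2 distinct), len 3
add i: window [r, i, r, i] (2 distinct), len 4
add r: window [r, i, r, i, r] (2 distinct), len 5
add c: window [r, c] (2 distinct), len 2
add r: window [r, c, r] (2 distinct), len 3
add r: window [r, c, r, r] (2 distinct), len 4
add i: window [r, r, i] (2 distinct), len 3
add r: window [r, r, i, r] (2 distinct), len 4
add r: window [r, r, i, r, r] (2 distinct), len 5
Longest length with ≤2 distinct: 5.

5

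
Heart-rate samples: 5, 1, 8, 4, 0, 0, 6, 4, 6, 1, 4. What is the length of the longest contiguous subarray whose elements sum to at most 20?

Extend to the right; shrink from the left whenever the sum exceeds 20:
[5] sum 5 len 1
[5, 1] sum 6 len 2
[5, 1, 8] sum 14 len 3
[5, 1, 8, 4] sum 18 len 4
[5, 1, 8, 4, 0] sum 18 len 5
[5, 1, 8, 4, 0, 0] sum 18 len 6
[1, 8, 4, 0, 0, 6] sum 19 len 6
[4, 0, 0, 6, 4] sum 14 len 5
[4, 0, 0, 6, 4, 6] sum 20 len 6
[0, 0, 6, 4, 6, 1] sum 17 len 6
[4, 6, 1, 4] sum 15 len 4
Longest length seen: 6.

6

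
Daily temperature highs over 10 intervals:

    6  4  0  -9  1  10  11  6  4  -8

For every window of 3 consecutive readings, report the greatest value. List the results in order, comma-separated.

(6, 4, 0) → max 6
(4, 0, -9) → max 4
(0, -9, 1) → max 1
(-9, 1, 10) → max 10
(1, 10, 11) → max 11
(10, 11, 6) → max 11
(11, 6, 4) → max 11
(6, 4, -8) → max 6

6, 4, 1, 10, 11, 11, 11, 6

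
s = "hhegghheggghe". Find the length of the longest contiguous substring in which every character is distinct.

3

[h] len 1
[h] len 1
[h, e] len 2
[h, e, g] len 3
[g] len 1
[g, h] len 2
[h] len 1
[h, e] len 2
[h, e, g] len 3
[g] len 1
[g] len 1
[g, h] len 2
[g, h, e] len 3
Longest all-distinct length: 3.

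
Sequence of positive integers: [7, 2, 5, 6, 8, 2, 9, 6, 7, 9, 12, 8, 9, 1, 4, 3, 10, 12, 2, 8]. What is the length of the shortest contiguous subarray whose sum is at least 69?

9

add 7: running sum 7 < 69
add 2: running sum 9 < 69
add 5: running sum 14 < 69
add 6: running sum 20 < 69
add 8: running sum 28 < 69
add 2: running sum 30 < 69
add 9: running sum 39 < 69
add 6: running sum 45 < 69
add 7: running sum 52 < 69
add 9: running sum 61 < 69
end 10: [7, 2, 5, 6, 8, 2, 9, 6, 7, 9, 12] sum 73, len 11
end 11: [5, 6, 8, 2, 9, 6, 7, 9, 12, 8] sum 72, len 10
end 12: [8, 2, 9, 6, 7, 9, 12, 8, 9] sum 70, len 9
end 13: [8, 2, 9, 6, 7, 9, 12, 8, 9, 1] sum 71, len 10
end 14: [8, 2, 9, 6, 7, 9, 12, 8, 9, 1, 4] sum 75, len 11
end 15: [2, 9, 6, 7, 9, 12, 8, 9, 1, 4, 3] sum 70, len 11
end 16: [6, 7, 9, 12, 8, 9, 1, 4, 3, 10] sum 69, len 10
end 17: [7, 9, 12, 8, 9, 1, 4, 3, 10, 12] sum 75, len 10
end 18: [9, 12, 8, 9, 1, 4, 3, 10, 12, 2] sum 70, len 10
end 19: [12, 8, 9, 1, 4, 3, 10, 12, 2, 8] sum 69, len 10
Shortest qualifying length: 9.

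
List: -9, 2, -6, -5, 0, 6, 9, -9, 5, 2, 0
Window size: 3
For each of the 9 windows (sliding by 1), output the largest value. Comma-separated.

2, 2, 0, 6, 9, 9, 9, 5, 5

[-9, 2, -6] → max 2
[2, -6, -5] → max 2
[-6, -5, 0] → max 0
[-5, 0, 6] → max 6
[0, 6, 9] → max 9
[6, 9, -9] → max 9
[9, -9, 5] → max 9
[-9, 5, 2] → max 5
[5, 2, 0] → max 5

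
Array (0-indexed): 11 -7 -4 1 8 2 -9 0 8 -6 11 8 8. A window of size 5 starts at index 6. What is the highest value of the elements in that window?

Elements at indices 6..10: -9, 0, 8, -6, 11
max(-9, 0, 8, -6, 11) = 11

11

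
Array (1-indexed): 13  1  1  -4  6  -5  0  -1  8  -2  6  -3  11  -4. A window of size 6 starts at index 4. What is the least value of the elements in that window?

Elements at indices 4..9: -4, 6, -5, 0, -1, 8
min(-4, 6, -5, 0, -1, 8) = -5

-5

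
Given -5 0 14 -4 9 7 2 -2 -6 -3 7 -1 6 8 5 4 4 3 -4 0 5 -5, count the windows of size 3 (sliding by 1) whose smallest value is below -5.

3

(-5, 0, 14) → min -5
(0, 14, -4) → min -4
(14, -4, 9) → min -4
(-4, 9, 7) → min -4
(9, 7, 2) → min 2
(7, 2, -2) → min -2
(2, -2, -6) → min -6  < -5 ✓
(-2, -6, -3) → min -6  < -5 ✓
(-6, -3, 7) → min -6  < -5 ✓
(-3, 7, -1) → min -3
(7, -1, 6) → min -1
(-1, 6, 8) → min -1
(6, 8, 5) → min 5
(8, 5, 4) → min 4
(5, 4, 4) → min 4
(4, 4, 3) → min 3
(4, 3, -4) → min -4
(3, -4, 0) → min -4
(-4, 0, 5) → min -4
(0, 5, -5) → min -5
3 windows satisfy the condition.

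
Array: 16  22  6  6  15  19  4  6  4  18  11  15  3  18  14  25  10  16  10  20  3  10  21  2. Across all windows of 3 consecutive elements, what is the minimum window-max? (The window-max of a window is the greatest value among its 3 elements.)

16 22 6 → max 22
22 6 6 → max 22
6 6 15 → max 15
6 15 19 → max 19
15 19 4 → max 19
19 4 6 → max 19
4 6 4 → max 6
6 4 18 → max 18
4 18 11 → max 18
18 11 15 → max 18
11 15 3 → max 15
15 3 18 → max 18
3 18 14 → max 18
18 14 25 → max 25
14 25 10 → max 25
25 10 16 → max 25
10 16 10 → max 16
16 10 20 → max 20
10 20 3 → max 20
20 3 10 → max 20
3 10 21 → max 21
10 21 2 → max 21
Minimum of these is 6.

6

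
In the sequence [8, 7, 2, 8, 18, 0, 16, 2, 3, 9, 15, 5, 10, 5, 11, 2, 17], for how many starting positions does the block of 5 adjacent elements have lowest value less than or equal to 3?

11

(8, 7, 2, 8, 18) → min 2  ≤ 3 ✓
(7, 2, 8, 18, 0) → min 0  ≤ 3 ✓
(2, 8, 18, 0, 16) → min 0  ≤ 3 ✓
(8, 18, 0, 16, 2) → min 0  ≤ 3 ✓
(18, 0, 16, 2, 3) → min 0  ≤ 3 ✓
(0, 16, 2, 3, 9) → min 0  ≤ 3 ✓
(16, 2, 3, 9, 15) → min 2  ≤ 3 ✓
(2, 3, 9, 15, 5) → min 2  ≤ 3 ✓
(3, 9, 15, 5, 10) → min 3  ≤ 3 ✓
(9, 15, 5, 10, 5) → min 5
(15, 5, 10, 5, 11) → min 5
(5, 10, 5, 11, 2) → min 2  ≤ 3 ✓
(10, 5, 11, 2, 17) → min 2  ≤ 3 ✓
11 windows satisfy the condition.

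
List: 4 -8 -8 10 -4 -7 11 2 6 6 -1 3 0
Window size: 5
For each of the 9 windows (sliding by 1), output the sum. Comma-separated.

[4, -8, -8, 10, -4] → sum -6
[-8, -8, 10, -4, -7] → sum -17
[-8, 10, -4, -7, 11] → sum 2
[10, -4, -7, 11, 2] → sum 12
[-4, -7, 11, 2, 6] → sum 8
[-7, 11, 2, 6, 6] → sum 18
[11, 2, 6, 6, -1] → sum 24
[2, 6, 6, -1, 3] → sum 16
[6, 6, -1, 3, 0] → sum 14

-6, -17, 2, 12, 8, 18, 24, 16, 14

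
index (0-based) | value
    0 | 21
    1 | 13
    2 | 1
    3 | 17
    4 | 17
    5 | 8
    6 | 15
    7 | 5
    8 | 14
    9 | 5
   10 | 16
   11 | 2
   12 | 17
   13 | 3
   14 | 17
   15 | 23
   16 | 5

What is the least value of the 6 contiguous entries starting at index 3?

Elements at indices 3..8: 17, 17, 8, 15, 5, 14
min(17, 17, 8, 15, 5, 14) = 5

5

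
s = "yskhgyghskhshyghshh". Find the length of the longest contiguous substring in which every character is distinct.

5

[y] len 1
[y, s] len 2
[y, s, k] len 3
[y, s, k, h] len 4
[y, s, k, h, g] len 5
[s, k, h, g, y] len 5
[y, g] len 2
[y, g, h] len 3
[y, g, h, s] len 4
[y, g, h, s, k] len 5
[s, k, h] len 3
[k, h, s] len 3
[s, h] len 2
[s, h, y] len 3
[s, h, y, g] len 4
[y, g, h] len 3
[y, g, h, s] len 4
[s, h] len 2
[h] len 1
Longest all-distinct length: 5.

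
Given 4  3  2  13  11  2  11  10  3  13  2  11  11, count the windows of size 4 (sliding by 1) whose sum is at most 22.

1

(4, 3, 2, 13) → sum 22  ≤ 22 ✓
(3, 2, 13, 11) → sum 29
(2, 13, 11, 2) → sum 28
(13, 11, 2, 11) → sum 37
(11, 2, 11, 10) → sum 34
(2, 11, 10, 3) → sum 26
(11, 10, 3, 13) → sum 37
(10, 3, 13, 2) → sum 28
(3, 13, 2, 11) → sum 29
(13, 2, 11, 11) → sum 37
1 window satisfy the condition.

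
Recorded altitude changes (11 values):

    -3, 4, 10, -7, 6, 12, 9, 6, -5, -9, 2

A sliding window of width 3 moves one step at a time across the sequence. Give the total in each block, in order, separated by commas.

11, 7, 9, 11, 27, 27, 10, -8, -12

Sliding a size-3 window across the 11 values:
[-3, 4, 10] → sum 11
[4, 10, -7] → sum 7
[10, -7, 6] → sum 9
[-7, 6, 12] → sum 11
[6, 12, 9] → sum 27
[12, 9, 6] → sum 27
[9, 6, -5] → sum 10
[6, -5, -9] → sum -8
[-5, -9, 2] → sum -12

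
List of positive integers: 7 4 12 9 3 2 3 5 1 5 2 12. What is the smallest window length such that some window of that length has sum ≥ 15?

2

Extend right; whenever the sum reaches 15, record the length and shrink from the left:
add 7: running sum 7 < 15
add 4: running sum 11 < 15
end 2: [4, 12] sum 16, len 2
end 3: [12, 9] sum 21, len 2
end 4: [12, 9, 3] sum 24, len 3
end 5: [12, 9, 3, 2] sum 26, len 4
end 6: [9, 3, 2, 3] sum 17, len 4
end 7: [9, 3, 2, 3, 5] sum 22, len 5
end 8: [9, 3, 2, 3, 5, 1] sum 23, len 6
end 9: [2, 3, 5, 1, 5] sum 16, len 5
end 10: [3, 5, 1, 5, 2] sum 16, len 5
end 11: [5, 2, 12] sum 19, len 3
Shortest qualifying length: 2.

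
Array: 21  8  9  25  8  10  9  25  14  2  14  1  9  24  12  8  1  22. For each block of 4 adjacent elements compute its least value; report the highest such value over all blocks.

(21, 8, 9, 25) → min 8
(8, 9, 25, 8) → min 8
(9, 25, 8, 10) → min 8
(25, 8, 10, 9) → min 8
(8, 10, 9, 25) → min 8
(10, 9, 25, 14) → min 9
(9, 25, 14, 2) → min 2
(25, 14, 2, 14) → min 2
(14, 2, 14, 1) → min 1
(2, 14, 1, 9) → min 1
(14, 1, 9, 24) → min 1
(1, 9, 24, 12) → min 1
(9, 24, 12, 8) → min 8
(24, 12, 8, 1) → min 1
(12, 8, 1, 22) → min 1
Highest of these is 9.

9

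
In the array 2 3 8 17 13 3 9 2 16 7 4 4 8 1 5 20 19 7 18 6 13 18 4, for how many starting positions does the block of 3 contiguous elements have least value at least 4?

11

(2, 3, 8) → min 2
(3, 8, 17) → min 3
(8, 17, 13) → min 8  ≥ 4 ✓
(17, 13, 3) → min 3
(13, 3, 9) → min 3
(3, 9, 2) → min 2
(9, 2, 16) → min 2
(2, 16, 7) → min 2
(16, 7, 4) → min 4  ≥ 4 ✓
(7, 4, 4) → min 4  ≥ 4 ✓
(4, 4, 8) → min 4  ≥ 4 ✓
(4, 8, 1) → min 1
(8, 1, 5) → min 1
(1, 5, 20) → min 1
(5, 20, 19) → min 5  ≥ 4 ✓
(20, 19, 7) → min 7  ≥ 4 ✓
(19, 7, 18) → min 7  ≥ 4 ✓
(7, 18, 6) → min 6  ≥ 4 ✓
(18, 6, 13) → min 6  ≥ 4 ✓
(6, 13, 18) → min 6  ≥ 4 ✓
(13, 18, 4) → min 4  ≥ 4 ✓
11 windows satisfy the condition.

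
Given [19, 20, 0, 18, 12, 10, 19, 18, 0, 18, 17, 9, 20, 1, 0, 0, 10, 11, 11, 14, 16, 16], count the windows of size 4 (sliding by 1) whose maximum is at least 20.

(19, 20, 0, 18) → max 20  ≥ 20 ✓
(20, 0, 18, 12) → max 20  ≥ 20 ✓
(0, 18, 12, 10) → max 18
(18, 12, 10, 19) → max 19
(12, 10, 19, 18) → max 19
(10, 19, 18, 0) → max 19
(19, 18, 0, 18) → max 19
(18, 0, 18, 17) → max 18
(0, 18, 17, 9) → max 18
(18, 17, 9, 20) → max 20  ≥ 20 ✓
(17, 9, 20, 1) → max 20  ≥ 20 ✓
(9, 20, 1, 0) → max 20  ≥ 20 ✓
(20, 1, 0, 0) → max 20  ≥ 20 ✓
(1, 0, 0, 10) → max 10
(0, 0, 10, 11) → max 11
(0, 10, 11, 11) → max 11
(10, 11, 11, 14) → max 14
(11, 11, 14, 16) → max 16
(11, 14, 16, 16) → max 16
6 windows satisfy the condition.

6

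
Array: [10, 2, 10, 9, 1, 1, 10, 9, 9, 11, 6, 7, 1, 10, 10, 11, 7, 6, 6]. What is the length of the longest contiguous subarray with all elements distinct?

[10] len 1
[10, 2] len 2
[2, 10] len 2
[2, 10, 9] len 3
[2, 10, 9, 1] len 4
[1] len 1
[1, 10] len 2
[1, 10, 9] len 3
[9] len 1
[9, 11] len 2
[9, 11, 6] len 3
[9, 11, 6, 7] len 4
[9, 11, 6, 7, 1] len 5
[9, 11, 6, 7, 1, 10] len 6
[10] len 1
[10, 11] len 2
[10, 11, 7] len 3
[10, 11, 7, 6] len 4
[6] len 1
Longest all-distinct length: 6.

6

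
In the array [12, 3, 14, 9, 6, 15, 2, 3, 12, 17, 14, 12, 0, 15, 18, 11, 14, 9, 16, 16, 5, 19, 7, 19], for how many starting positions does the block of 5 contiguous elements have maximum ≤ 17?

12 3 14 9 6 → max 14  ≤ 17 ✓
3 14 9 6 15 → max 15  ≤ 17 ✓
14 9 6 15 2 → max 15  ≤ 17 ✓
9 6 15 2 3 → max 15  ≤ 17 ✓
6 15 2 3 12 → max 15  ≤ 17 ✓
15 2 3 12 17 → max 17  ≤ 17 ✓
2 3 12 17 14 → max 17  ≤ 17 ✓
3 12 17 14 12 → max 17  ≤ 17 ✓
12 17 14 12 0 → max 17  ≤ 17 ✓
17 14 12 0 15 → max 17  ≤ 17 ✓
14 12 0 15 18 → max 18
12 0 15 18 11 → max 18
0 15 18 11 14 → max 18
15 18 11 14 9 → max 18
18 11 14 9 16 → max 18
11 14 9 16 16 → max 16  ≤ 17 ✓
14 9 16 16 5 → max 16  ≤ 17 ✓
9 16 16 5 19 → max 19
16 16 5 19 7 → max 19
16 5 19 7 19 → max 19
12 windows satisfy the condition.

12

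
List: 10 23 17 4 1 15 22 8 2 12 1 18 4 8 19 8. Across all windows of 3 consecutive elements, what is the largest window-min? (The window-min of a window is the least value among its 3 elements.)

10 23 17 → min 10
23 17 4 → min 4
17 4 1 → min 1
4 1 15 → min 1
1 15 22 → min 1
15 22 8 → min 8
22 8 2 → min 2
8 2 12 → min 2
2 12 1 → min 1
12 1 18 → min 1
1 18 4 → min 1
18 4 8 → min 4
4 8 19 → min 4
8 19 8 → min 8
Largest of these is 10.

10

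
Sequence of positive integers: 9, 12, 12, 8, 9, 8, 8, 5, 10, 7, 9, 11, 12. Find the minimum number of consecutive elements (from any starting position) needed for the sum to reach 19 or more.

add 9: running sum 9 < 19
add 12: shortest ending here [9, 12] sum 21, len 2
add 12: shortest ending here [12, 12] sum 24, len 2
add 8: shortest ending here [12, 8] sum 20, len 2
add 9: shortest ending here [12, 8, 9] sum 29, len 3
add 8: shortest ending here [8, 9, 8] sum 25, len 3
add 8: shortest ending here [9, 8, 8] sum 25, len 3
add 5: shortest ending here [8, 8, 5] sum 21, len 3
add 10: shortest ending here [8, 5, 10] sum 23, len 3
add 7: shortest ending here [5, 10, 7] sum 22, len 3
add 9: shortest ending here [10, 7, 9] sum 26, len 3
add 11: shortest ending here [9, 11] sum 20, len 2
add 12: shortest ending here [11, 12] sum 23, len 2
Shortest qualifying length: 2.

2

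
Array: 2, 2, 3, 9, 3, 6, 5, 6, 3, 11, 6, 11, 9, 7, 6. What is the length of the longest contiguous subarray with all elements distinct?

[2] len 1
[2] len 1
[2, 3] len 2
[2, 3, 9] len 3
[9, 3] len 2
[9, 3, 6] len 3
[9, 3, 6, 5] len 4
[5, 6] len 2
[5, 6, 3] len 3
[5, 6, 3, 11] len 4
[3, 11, 6] len 3
[6, 11] len 2
[6, 11, 9] len 3
[6, 11, 9, 7] len 4
[11, 9, 7, 6] len 4
Longest all-distinct length: 4.

4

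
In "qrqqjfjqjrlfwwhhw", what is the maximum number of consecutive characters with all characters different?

6

add q: [q] len 1
add r: [q, r] len 2
add q (repeat q, move left end past it): [r, q] len 2
add q (repeat q, move left end past it): [q] len 1
add j: [q, j] len 2
add f: [q, j, f] len 3
add j (repeat j, move left end past it): [f, j] len 2
add q: [f, j, q] len 3
add j (repeat j, move left end past it): [q, j] len 2
add r: [q, j, r] len 3
add l: [q, j, r, l] len 4
add f: [q, j, r, l, f] len 5
add w: [q, j, r, l, f, w] len 6
add w (repeat w, move left end past it): [w] len 1
add h: [w, h] len 2
add h (repeat h, move left end past it): [h] len 1
add w: [h, w] len 2
Longest all-distinct length: 6.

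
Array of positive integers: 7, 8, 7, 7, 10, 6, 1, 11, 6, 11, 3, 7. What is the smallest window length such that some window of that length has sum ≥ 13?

2

add 7: running sum 7 < 13
add 8: shortest ending here [7, 8] sum 15, len 2
add 7: shortest ending here [8, 7] sum 15, len 2
add 7: shortest ending here [7, 7] sum 14, len 2
add 10: shortest ending here [7, 10] sum 17, len 2
add 6: shortest ending here [10, 6] sum 16, len 2
add 1: shortest ending here [10, 6, 1] sum 17, len 3
add 11: shortest ending here [6, 1, 11] sum 18, len 3
add 6: shortest ending here [11, 6] sum 17, len 2
add 11: shortest ending here [6, 11] sum 17, len 2
add 3: shortest ending here [11, 3] sum 14, len 2
add 7: shortest ending here [11, 3, 7] sum 21, len 3
Shortest qualifying length: 2.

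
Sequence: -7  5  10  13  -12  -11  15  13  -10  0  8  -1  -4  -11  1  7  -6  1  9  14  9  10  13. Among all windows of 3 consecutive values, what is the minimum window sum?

(-7, 5, 10) → sum 8
(5, 10, 13) → sum 28
(10, 13, -12) → sum 11
(13, -12, -11) → sum -10
(-12, -11, 15) → sum -8
(-11, 15, 13) → sum 17
(15, 13, -10) → sum 18
(13, -10, 0) → sum 3
(-10, 0, 8) → sum -2
(0, 8, -1) → sum 7
(8, -1, -4) → sum 3
(-1, -4, -11) → sum -16
(-4, -11, 1) → sum -14
(-11, 1, 7) → sum -3
(1, 7, -6) → sum 2
(7, -6, 1) → sum 2
(-6, 1, 9) → sum 4
(1, 9, 14) → sum 24
(9, 14, 9) → sum 32
(14, 9, 10) → sum 33
(9, 10, 13) → sum 32
Minimum of these is -16.

-16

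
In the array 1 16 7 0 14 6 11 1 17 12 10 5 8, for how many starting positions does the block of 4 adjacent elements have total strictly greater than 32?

6

[1, 16, 7, 0] → sum 24
[16, 7, 0, 14] → sum 37  > 32 ✓
[7, 0, 14, 6] → sum 27
[0, 14, 6, 11] → sum 31
[14, 6, 11, 1] → sum 32
[6, 11, 1, 17] → sum 35  > 32 ✓
[11, 1, 17, 12] → sum 41  > 32 ✓
[1, 17, 12, 10] → sum 40  > 32 ✓
[17, 12, 10, 5] → sum 44  > 32 ✓
[12, 10, 5, 8] → sum 35  > 32 ✓
6 windows satisfy the condition.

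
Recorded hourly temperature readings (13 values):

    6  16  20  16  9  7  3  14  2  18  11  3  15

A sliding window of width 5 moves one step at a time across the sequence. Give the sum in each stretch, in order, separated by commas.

67, 68, 55, 49, 35, 44, 48, 48, 49

Sliding a size-5 window across the 13 values:
(6, 16, 20, 16, 9) → sum 67
(16, 20, 16, 9, 7) → sum 68
(20, 16, 9, 7, 3) → sum 55
(16, 9, 7, 3, 14) → sum 49
(9, 7, 3, 14, 2) → sum 35
(7, 3, 14, 2, 18) → sum 44
(3, 14, 2, 18, 11) → sum 48
(14, 2, 18, 11, 3) → sum 48
(2, 18, 11, 3, 15) → sum 49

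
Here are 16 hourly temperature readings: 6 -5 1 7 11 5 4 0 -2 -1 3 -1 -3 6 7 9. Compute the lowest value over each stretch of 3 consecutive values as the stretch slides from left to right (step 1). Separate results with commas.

-5, -5, 1, 5, 4, 0, -2, -2, -2, -1, -3, -3, -3, 6

Sliding a size-3 window across the 16 values:
(6, -5, 1) → min -5
(-5, 1, 7) → min -5
(1, 7, 11) → min 1
(7, 11, 5) → min 5
(11, 5, 4) → min 4
(5, 4, 0) → min 0
(4, 0, -2) → min -2
(0, -2, -1) → min -2
(-2, -1, 3) → min -2
(-1, 3, -1) → min -1
(3, -1, -3) → min -3
(-1, -3, 6) → min -3
(-3, 6, 7) → min -3
(6, 7, 9) → min 6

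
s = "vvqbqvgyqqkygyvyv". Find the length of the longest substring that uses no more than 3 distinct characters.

6

add v: window [v] (1 distinct), len 1
add v: window [v, v] (1 distinct), len 2
add q: window [v, v, q] (2 distinct), len 3
add b: window [v, v, q, b] (3 distinct), len 4
add q: window [v, v, q, b, q] (3 distinct), len 5
add v: window [v, v, q, b, q, v] (3 distinct), len 6
add g: window [q, v, g] (3 distinct), len 3
add y: window [v, g, y] (3 distinct), len 3
add q: window [g, y, q] (3 distinct), len 3
add q: window [g, y, q, q] (3 distinct), len 4
add k: window [y, q, q, k] (3 distinct), len 4
add y: window [y, q, q, k, y] (3 distinct), len 5
add g: window [k, y, g] (3 distinct), len 3
add y: window [k, y, g, y] (3 distinct), len 4
add v: window [y, g, y, v] (3 distinct), len 4
add y: window [y, g, y, v, y] (3 distinct), len 5
add v: window [y, g, y, v, y, v] (3 distinct), len 6
Longest length with ≤3 distinct: 6.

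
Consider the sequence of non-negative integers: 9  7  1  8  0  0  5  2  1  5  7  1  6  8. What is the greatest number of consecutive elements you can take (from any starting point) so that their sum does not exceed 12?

Extend to the right; shrink from the left whenever the sum exceeds 12:
add 9: [9] sum 9, len 1
add 7: [7] sum 7, len 1
add 1: [7, 1] sum 8, len 2
add 8: [1, 8] sum 9, len 2
add 0: [1, 8, 0] sum 9, len 3
add 0: [1, 8, 0, 0] sum 9, len 4
add 5: [0, 0, 5] sum 5, len 3
add 2: [0, 0, 5, 2] sum 7, len 4
add 1: [0, 0, 5, 2, 1] sum 8, len 5
add 5: [2, 1, 5] sum 8, len 3
add 7: [5, 7] sum 12, len 2
add 1: [7, 1] sum 8, len 2
add 6: [1, 6] sum 7, len 2
add 8: [8] sum 8, len 1
Longest length seen: 5.

5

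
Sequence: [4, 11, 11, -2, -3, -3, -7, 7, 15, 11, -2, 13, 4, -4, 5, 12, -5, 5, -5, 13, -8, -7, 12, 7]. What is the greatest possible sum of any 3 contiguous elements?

4 11 11 → sum 26
11 11 -2 → sum 20
11 -2 -3 → sum 6
-2 -3 -3 → sum -8
-3 -3 -7 → sum -13
-3 -7 7 → sum -3
-7 7 15 → sum 15
7 15 11 → sum 33
15 11 -2 → sum 24
11 -2 13 → sum 22
-2 13 4 → sum 15
13 4 -4 → sum 13
4 -4 5 → sum 5
-4 5 12 → sum 13
5 12 -5 → sum 12
12 -5 5 → sum 12
-5 5 -5 → sum -5
5 -5 13 → sum 13
-5 13 -8 → sum 0
13 -8 -7 → sum -2
-8 -7 12 → sum -3
-7 12 7 → sum 12
Greatest of these is 33.

33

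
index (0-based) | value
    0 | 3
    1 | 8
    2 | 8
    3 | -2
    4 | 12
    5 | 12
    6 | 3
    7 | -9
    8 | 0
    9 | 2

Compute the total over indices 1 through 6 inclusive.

41

Elements at indices 1..6: 8, 8, -2, 12, 12, 3
sum(8, 8, -2, 12, 12, 3) = 41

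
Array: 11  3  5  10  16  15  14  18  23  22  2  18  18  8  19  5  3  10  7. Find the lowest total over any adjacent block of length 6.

52

11 3 5 10 16 15 → sum 60
3 5 10 16 15 14 → sum 63
5 10 16 15 14 18 → sum 78
10 16 15 14 18 23 → sum 96
16 15 14 18 23 22 → sum 108
15 14 18 23 22 2 → sum 94
14 18 23 22 2 18 → sum 97
18 23 22 2 18 18 → sum 101
23 22 2 18 18 8 → sum 91
22 2 18 18 8 19 → sum 87
2 18 18 8 19 5 → sum 70
18 18 8 19 5 3 → sum 71
18 8 19 5 3 10 → sum 63
8 19 5 3 10 7 → sum 52
Lowest of these is 52.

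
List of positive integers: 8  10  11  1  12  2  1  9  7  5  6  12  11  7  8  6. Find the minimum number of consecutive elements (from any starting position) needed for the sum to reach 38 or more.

add 8: running sum 8 < 38
add 10: running sum 18 < 38
add 11: running sum 29 < 38
add 1: running sum 30 < 38
end 4: [8, 10, 11, 1, 12] sum 42, len 5
end 5: [8, 10, 11, 1, 12, 2] sum 44, len 6
end 6: [8, 10, 11, 1, 12, 2, 1] sum 45, len 7
end 7: [10, 11, 1, 12, 2, 1, 9] sum 46, len 7
end 8: [11, 1, 12, 2, 1, 9, 7] sum 43, len 7
end 9: [11, 1, 12, 2, 1, 9, 7, 5] sum 48, len 8
end 10: [12, 2, 1, 9, 7, 5, 6] sum 42, len 7
end 11: [9, 7, 5, 6, 12] sum 39, len 5
end 12: [7, 5, 6, 12, 11] sum 41, len 5
end 13: [5, 6, 12, 11, 7] sum 41, len 5
end 14: [12, 11, 7, 8] sum 38, len 4
end 15: [12, 11, 7, 8, 6] sum 44, len 5
Shortest qualifying length: 4.

4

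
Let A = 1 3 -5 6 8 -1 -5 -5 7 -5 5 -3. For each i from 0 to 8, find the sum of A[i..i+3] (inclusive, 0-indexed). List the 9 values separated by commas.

1 3 -5 6 → sum 5
3 -5 6 8 → sum 12
-5 6 8 -1 → sum 8
6 8 -1 -5 → sum 8
8 -1 -5 -5 → sum -3
-1 -5 -5 7 → sum -4
-5 -5 7 -5 → sum -8
-5 7 -5 5 → sum 2
7 -5 5 -3 → sum 4

5, 12, 8, 8, -3, -4, -8, 2, 4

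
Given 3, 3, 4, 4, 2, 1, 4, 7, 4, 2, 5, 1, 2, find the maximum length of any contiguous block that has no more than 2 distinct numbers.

4

Extend right; when distinct count exceeds 2, shrink from the left:
[3] 1 distinct, len 1
[3, 3] 1 distinct, len 2
[3, 3, 4] 2 distinct, len 3
[3, 3, 4, 4] 2 distinct, len 4
[4, 4, 2] 2 distinct, len 3
[2, 1] 2 distinct, len 2
[1, 4] 2 distinct, len 2
[4, 7] 2 distinct, len 2
[4, 7, 4] 2 distinct, len 3
[4, 2] 2 distinct, len 2
[2, 5] 2 distinct, len 2
[5, 1] 2 distinct, len 2
[1, 2] 2 distinct, len 2
Longest length with ≤2 distinct: 4.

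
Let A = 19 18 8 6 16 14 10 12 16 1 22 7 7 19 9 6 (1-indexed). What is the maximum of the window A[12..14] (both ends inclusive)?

19

Elements at indices 12..14: 7, 7, 19
max(7, 7, 19) = 19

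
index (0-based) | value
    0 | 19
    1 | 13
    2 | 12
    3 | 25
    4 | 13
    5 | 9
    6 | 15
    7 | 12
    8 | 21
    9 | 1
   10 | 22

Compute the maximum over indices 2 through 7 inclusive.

25

Elements at indices 2..7: 12, 25, 13, 9, 15, 12
max(12, 25, 13, 9, 15, 12) = 25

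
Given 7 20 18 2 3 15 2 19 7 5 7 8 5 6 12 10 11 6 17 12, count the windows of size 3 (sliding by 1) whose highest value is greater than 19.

2

[7, 20, 18] → max 20  > 19 ✓
[20, 18, 2] → max 20  > 19 ✓
[18, 2, 3] → max 18
[2, 3, 15] → max 15
[3, 15, 2] → max 15
[15, 2, 19] → max 19
[2, 19, 7] → max 19
[19, 7, 5] → max 19
[7, 5, 7] → max 7
[5, 7, 8] → max 8
[7, 8, 5] → max 8
[8, 5, 6] → max 8
[5, 6, 12] → max 12
[6, 12, 10] → max 12
[12, 10, 11] → max 12
[10, 11, 6] → max 11
[11, 6, 17] → max 17
[6, 17, 12] → max 17
2 windows satisfy the condition.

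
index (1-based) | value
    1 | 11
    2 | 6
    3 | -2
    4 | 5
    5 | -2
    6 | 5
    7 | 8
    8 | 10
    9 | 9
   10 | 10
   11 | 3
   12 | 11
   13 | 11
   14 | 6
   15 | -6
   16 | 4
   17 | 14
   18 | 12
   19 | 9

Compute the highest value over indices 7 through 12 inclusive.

11

Elements at indices 7..12: 8, 10, 9, 10, 3, 11
max(8, 10, 9, 10, 3, 11) = 11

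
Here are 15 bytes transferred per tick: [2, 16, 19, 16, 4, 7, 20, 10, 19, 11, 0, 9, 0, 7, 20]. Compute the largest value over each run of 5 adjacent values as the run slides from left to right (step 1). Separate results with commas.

19, 19, 20, 20, 20, 20, 20, 19, 19, 11, 20

[2, 16, 19, 16, 4] → max 19
[16, 19, 16, 4, 7] → max 19
[19, 16, 4, 7, 20] → max 20
[16, 4, 7, 20, 10] → max 20
[4, 7, 20, 10, 19] → max 20
[7, 20, 10, 19, 11] → max 20
[20, 10, 19, 11, 0] → max 20
[10, 19, 11, 0, 9] → max 19
[19, 11, 0, 9, 0] → max 19
[11, 0, 9, 0, 7] → max 11
[0, 9, 0, 7, 20] → max 20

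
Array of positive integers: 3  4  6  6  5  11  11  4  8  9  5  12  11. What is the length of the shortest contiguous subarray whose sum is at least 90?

12

add 3: running sum 3 < 90
add 4: running sum 7 < 90
add 6: running sum 13 < 90
add 6: running sum 19 < 90
add 5: running sum 24 < 90
add 11: running sum 35 < 90
add 11: running sum 46 < 90
add 4: running sum 50 < 90
add 8: running sum 58 < 90
add 9: running sum 67 < 90
add 5: running sum 72 < 90
add 12: running sum 84 < 90
end 12: [4, 6, 6, 5, 11, 11, 4, 8, 9, 5, 12, 11] sum 92, len 12
Shortest qualifying length: 12.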